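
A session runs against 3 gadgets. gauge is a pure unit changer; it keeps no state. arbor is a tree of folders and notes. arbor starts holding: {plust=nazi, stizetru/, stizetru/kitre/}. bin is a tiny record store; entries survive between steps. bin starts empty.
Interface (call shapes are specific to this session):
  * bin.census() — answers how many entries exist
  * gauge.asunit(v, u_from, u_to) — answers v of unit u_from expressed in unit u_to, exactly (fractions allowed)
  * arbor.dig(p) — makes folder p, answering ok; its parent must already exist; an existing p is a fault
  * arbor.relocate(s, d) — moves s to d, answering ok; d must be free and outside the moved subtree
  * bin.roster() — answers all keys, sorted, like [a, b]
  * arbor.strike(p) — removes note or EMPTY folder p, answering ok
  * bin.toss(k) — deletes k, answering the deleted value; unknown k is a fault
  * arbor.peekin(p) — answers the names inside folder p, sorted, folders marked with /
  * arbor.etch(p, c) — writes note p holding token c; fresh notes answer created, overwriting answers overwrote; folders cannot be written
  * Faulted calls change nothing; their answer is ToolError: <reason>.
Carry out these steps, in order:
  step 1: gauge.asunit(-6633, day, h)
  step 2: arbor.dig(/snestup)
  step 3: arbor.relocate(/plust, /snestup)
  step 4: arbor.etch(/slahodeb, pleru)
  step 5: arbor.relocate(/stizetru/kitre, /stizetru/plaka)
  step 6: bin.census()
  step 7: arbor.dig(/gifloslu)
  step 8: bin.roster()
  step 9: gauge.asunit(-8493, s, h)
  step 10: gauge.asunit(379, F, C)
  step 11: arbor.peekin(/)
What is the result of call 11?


Answer: [gifloslu/, plust, slahodeb, snestup/, stizetru/]

Derivation:
$ gauge.asunit -6633 day h
:: -159192
$ arbor.dig /snestup
:: ok
$ arbor.relocate /plust /snestup
:: ToolError: exists
$ arbor.etch /slahodeb pleru
:: created
$ arbor.relocate /stizetru/kitre /stizetru/plaka
:: ok
$ bin.census
:: 0
$ arbor.dig /gifloslu
:: ok
$ bin.roster
:: []
$ gauge.asunit -8493 s h
:: -2831/1200
$ gauge.asunit 379 F C
:: 1735/9
$ arbor.peekin /
:: [gifloslu/, plust, slahodeb, snestup/, stizetru/]


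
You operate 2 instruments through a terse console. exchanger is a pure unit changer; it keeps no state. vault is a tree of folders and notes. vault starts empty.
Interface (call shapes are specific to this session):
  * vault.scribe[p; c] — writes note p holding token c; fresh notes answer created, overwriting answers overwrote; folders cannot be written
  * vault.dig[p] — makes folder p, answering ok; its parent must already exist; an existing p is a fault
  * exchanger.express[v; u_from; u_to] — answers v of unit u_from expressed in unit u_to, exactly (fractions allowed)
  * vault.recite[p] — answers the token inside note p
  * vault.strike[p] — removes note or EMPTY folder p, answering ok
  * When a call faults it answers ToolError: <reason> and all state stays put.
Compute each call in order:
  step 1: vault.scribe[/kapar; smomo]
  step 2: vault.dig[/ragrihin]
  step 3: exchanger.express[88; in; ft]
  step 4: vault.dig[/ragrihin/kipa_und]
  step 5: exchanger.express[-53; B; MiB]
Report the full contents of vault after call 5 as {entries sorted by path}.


Answer: {kapar=smomo, ragrihin/, ragrihin/kipa_und/}

Derivation:
I use vault.scribe passing p=/kapar, c=smomo: created.
Now I run vault.dig passing p=/ragrihin, — result: ok.
Calling exchanger.express passing v=88, u_from=in, u_to=ft, which returns 22/3.
Now I run vault.dig passing p=/ragrihin/kipa_und, → ok.
Next I call exchanger.express passing v=-53, u_from=B, u_to=MiB, which returns -53/1048576.


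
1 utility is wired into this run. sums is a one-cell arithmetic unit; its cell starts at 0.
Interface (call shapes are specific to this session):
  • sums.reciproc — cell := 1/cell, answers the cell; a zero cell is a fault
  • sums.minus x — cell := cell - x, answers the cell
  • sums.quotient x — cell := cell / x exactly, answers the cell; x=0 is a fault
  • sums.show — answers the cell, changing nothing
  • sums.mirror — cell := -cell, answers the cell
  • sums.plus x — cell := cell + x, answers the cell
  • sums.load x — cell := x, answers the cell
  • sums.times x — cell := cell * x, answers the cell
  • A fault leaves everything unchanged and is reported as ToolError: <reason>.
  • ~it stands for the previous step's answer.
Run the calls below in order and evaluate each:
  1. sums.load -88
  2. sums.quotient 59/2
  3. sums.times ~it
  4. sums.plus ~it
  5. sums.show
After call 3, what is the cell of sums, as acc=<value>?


Answer: acc=30976/3481

Derivation:
Then sums.load(x=-88), giving -88.
I use sums.quotient(x=59/2), giving -176/59.
Now I run sums.times(x=~it), — result: 30976/3481.
Then sums.plus(x=~it), and observe 61952/3481.
Using sums.show(), and observe 61952/3481.


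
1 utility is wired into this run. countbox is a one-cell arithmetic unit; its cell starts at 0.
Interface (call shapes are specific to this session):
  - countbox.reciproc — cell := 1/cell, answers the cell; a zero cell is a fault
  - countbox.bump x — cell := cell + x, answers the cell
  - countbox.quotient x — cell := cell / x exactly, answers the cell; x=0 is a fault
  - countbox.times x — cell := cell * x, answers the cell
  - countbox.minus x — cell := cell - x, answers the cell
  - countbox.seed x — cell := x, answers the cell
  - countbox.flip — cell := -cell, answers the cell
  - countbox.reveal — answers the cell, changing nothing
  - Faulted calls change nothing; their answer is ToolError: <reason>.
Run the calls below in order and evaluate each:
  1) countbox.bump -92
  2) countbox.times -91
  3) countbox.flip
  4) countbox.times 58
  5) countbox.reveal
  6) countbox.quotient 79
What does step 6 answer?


~$ countbox.bump x: -92
[out] -92
~$ countbox.times x: -91
[out] 8372
~$ countbox.flip
[out] -8372
~$ countbox.times x: 58
[out] -485576
~$ countbox.reveal
[out] -485576
~$ countbox.quotient x: 79
[out] -485576/79

Answer: -485576/79


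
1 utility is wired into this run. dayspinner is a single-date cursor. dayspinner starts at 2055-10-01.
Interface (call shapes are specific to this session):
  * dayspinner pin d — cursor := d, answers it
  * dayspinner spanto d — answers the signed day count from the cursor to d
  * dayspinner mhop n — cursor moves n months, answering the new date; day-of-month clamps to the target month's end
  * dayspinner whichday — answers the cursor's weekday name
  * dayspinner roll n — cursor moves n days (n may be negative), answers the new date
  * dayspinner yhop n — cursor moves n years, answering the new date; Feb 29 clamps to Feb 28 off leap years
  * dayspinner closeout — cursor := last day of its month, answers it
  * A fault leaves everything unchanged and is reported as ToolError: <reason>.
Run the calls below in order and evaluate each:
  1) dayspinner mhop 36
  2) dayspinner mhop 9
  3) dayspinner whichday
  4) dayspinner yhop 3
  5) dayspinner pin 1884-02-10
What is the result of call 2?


Answer: 2059-07-01

Derivation:
-- 1. dayspinner mhop(n→36) ~> 2058-10-01
-- 2. dayspinner mhop(n→9) ~> 2059-07-01
-- 3. dayspinner whichday() ~> Tuesday
-- 4. dayspinner yhop(n→3) ~> 2062-07-01
-- 5. dayspinner pin(d→1884-02-10) ~> 1884-02-10


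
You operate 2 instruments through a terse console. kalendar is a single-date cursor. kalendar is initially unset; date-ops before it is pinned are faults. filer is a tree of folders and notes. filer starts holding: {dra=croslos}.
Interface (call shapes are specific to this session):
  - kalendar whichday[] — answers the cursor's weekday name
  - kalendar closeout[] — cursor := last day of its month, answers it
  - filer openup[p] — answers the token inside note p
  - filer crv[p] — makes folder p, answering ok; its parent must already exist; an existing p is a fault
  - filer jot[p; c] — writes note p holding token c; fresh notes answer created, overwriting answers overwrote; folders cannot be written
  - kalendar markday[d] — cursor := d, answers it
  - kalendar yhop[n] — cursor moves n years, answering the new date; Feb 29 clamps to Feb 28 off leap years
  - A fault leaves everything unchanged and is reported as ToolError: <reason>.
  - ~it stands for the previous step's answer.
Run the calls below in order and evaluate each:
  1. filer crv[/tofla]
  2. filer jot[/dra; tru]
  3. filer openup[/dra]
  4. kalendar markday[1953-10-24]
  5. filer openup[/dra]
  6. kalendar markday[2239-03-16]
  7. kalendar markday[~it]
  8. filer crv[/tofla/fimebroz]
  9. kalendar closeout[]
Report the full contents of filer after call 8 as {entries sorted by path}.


Answer: {dra=tru, tofla/, tofla/fimebroz/}

Derivation:
I try filer crv using /tofla, giving ok.
Next I call filer jot using /dra, tru, and get overwrote.
I use filer openup using /dra, giving tru.
Calling kalendar markday using 1953-10-24, and observe 1953-10-24.
I invoke filer openup using /dra, and get tru.
I run kalendar markday using 2239-03-16, giving 2239-03-16.
Then kalendar markday using ~it, → 2239-03-16.
I run filer crv using /tofla/fimebroz, which returns ok.
I use kalendar closeout, and see 2239-03-31.


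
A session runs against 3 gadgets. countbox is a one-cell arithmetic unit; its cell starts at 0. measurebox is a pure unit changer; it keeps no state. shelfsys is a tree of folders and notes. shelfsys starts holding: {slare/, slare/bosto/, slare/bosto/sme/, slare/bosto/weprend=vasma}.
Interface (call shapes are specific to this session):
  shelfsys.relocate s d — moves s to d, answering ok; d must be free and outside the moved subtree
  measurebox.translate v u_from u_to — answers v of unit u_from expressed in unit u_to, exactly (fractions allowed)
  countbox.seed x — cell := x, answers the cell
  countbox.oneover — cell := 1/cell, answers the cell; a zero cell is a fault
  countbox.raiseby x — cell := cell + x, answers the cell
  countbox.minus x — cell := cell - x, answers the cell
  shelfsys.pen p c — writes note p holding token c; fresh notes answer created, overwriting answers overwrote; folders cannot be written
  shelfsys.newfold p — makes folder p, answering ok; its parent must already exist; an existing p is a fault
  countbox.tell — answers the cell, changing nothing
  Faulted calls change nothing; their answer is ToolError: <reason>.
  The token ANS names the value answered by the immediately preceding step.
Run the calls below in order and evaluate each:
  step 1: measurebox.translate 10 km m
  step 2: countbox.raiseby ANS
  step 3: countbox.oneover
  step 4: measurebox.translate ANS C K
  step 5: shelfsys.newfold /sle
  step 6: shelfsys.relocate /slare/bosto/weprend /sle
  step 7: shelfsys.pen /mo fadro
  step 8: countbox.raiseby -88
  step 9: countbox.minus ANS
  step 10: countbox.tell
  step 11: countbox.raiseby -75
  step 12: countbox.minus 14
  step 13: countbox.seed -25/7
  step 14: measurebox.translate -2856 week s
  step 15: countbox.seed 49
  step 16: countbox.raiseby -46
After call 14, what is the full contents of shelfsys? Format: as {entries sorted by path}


> translate v=10 u_from=km u_to=m
= 10000
> raiseby x=ANS
= 10000
> oneover
= 1/10000
> translate v=ANS u_from=C u_to=K
= 2731501/10000
> newfold p=/sle
= ok
> relocate s=/slare/bosto/weprend d=/sle
= ToolError: exists
> pen p=/mo c=fadro
= created
> raiseby x=-88
= -879999/10000
> minus x=ANS
= 0
> tell
= 0
> raiseby x=-75
= -75
> minus x=14
= -89
> seed x=-25/7
= -25/7
> translate v=-2856 u_from=week u_to=s
= -1727308800
> seed x=49
= 49
> raiseby x=-46
= 3

Answer: {mo=fadro, slare/, slare/bosto/, slare/bosto/sme/, slare/bosto/weprend=vasma, sle/}


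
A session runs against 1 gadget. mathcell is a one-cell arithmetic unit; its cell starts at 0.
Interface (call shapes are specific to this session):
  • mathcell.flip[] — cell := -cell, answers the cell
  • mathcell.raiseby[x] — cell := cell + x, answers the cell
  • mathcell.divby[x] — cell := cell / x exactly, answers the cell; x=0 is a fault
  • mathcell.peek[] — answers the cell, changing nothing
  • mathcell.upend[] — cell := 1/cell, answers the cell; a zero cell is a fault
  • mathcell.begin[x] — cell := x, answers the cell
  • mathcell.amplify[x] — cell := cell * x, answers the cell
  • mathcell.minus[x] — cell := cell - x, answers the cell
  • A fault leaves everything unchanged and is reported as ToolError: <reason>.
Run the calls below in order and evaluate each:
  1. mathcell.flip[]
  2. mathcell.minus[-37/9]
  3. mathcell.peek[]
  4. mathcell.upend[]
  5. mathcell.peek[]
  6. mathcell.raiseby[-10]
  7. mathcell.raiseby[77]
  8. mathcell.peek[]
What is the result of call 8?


Answer: 2488/37

Derivation:
>> mathcell.flip()
<< 0
>> mathcell.minus(x: -37/9)
<< 37/9
>> mathcell.peek()
<< 37/9
>> mathcell.upend()
<< 9/37
>> mathcell.peek()
<< 9/37
>> mathcell.raiseby(x: -10)
<< -361/37
>> mathcell.raiseby(x: 77)
<< 2488/37
>> mathcell.peek()
<< 2488/37


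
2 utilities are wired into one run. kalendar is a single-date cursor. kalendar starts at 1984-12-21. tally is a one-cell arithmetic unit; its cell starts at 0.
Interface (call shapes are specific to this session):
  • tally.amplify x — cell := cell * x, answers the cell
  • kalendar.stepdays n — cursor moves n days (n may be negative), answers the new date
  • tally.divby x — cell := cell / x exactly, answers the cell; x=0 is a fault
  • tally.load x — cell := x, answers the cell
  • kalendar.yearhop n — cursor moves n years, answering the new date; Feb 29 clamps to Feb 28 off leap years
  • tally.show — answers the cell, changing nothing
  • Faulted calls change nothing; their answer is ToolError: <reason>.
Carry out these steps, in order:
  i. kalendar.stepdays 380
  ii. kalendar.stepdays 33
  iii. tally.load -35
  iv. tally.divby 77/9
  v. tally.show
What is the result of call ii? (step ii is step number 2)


Then stepdays on n='380', and observe 1986-01-05.
I use stepdays on n='33', and see 1986-02-07.
I try load on x='-35', yielding -35.
I try divby on x='77/9', → -45/11.
Invoking show(), which returns -45/11.

Answer: 1986-02-07


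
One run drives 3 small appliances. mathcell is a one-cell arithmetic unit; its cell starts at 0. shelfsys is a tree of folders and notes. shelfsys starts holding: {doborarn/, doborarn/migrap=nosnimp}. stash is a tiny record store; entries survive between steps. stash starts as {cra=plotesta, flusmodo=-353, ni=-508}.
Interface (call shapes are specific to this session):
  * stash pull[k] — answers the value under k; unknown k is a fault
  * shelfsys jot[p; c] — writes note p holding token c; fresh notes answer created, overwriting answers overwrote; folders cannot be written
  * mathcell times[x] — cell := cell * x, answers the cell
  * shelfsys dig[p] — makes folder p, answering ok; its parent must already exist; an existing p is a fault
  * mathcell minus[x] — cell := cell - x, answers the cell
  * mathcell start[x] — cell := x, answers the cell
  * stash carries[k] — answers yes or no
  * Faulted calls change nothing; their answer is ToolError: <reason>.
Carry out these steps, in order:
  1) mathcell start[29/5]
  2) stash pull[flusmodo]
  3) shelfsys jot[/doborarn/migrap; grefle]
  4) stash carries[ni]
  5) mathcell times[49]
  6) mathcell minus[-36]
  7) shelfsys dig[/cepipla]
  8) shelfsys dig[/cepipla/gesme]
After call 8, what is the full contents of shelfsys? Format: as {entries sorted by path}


Answer: {cepipla/, cepipla/gesme/, doborarn/, doborarn/migrap=grefle}

Derivation:
Act: mathcell start[x=29/5]
Obs: 29/5
Act: stash pull[k=flusmodo]
Obs: -353
Act: shelfsys jot[p=/doborarn/migrap; c=grefle]
Obs: overwrote
Act: stash carries[k=ni]
Obs: yes
Act: mathcell times[x=49]
Obs: 1421/5
Act: mathcell minus[x=-36]
Obs: 1601/5
Act: shelfsys dig[p=/cepipla]
Obs: ok
Act: shelfsys dig[p=/cepipla/gesme]
Obs: ok


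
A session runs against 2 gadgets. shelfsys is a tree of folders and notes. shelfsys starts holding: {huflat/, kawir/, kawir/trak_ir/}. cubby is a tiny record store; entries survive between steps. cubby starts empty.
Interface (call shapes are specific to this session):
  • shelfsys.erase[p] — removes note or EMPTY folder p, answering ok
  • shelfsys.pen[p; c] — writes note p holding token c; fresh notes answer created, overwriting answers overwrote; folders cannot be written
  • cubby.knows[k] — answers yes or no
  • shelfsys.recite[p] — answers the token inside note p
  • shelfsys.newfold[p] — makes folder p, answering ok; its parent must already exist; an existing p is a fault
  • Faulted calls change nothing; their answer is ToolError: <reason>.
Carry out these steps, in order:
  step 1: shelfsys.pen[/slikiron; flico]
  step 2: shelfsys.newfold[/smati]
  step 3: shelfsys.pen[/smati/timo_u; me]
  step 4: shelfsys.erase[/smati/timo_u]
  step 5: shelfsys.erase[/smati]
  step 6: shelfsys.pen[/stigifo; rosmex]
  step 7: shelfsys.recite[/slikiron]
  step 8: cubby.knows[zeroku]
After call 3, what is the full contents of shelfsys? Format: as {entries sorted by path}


Answer: {huflat/, kawir/, kawir/trak_ir/, slikiron=flico, smati/, smati/timo_u=me}

Derivation:
! 1. pen(p: /slikiron, c: flico) == created
! 2. newfold(p: /smati) == ok
! 3. pen(p: /smati/timo_u, c: me) == created
! 4. erase(p: /smati/timo_u) == ok
! 5. erase(p: /smati) == ok
! 6. pen(p: /stigifo, c: rosmex) == created
! 7. recite(p: /slikiron) == flico
! 8. knows(k: zeroku) == no


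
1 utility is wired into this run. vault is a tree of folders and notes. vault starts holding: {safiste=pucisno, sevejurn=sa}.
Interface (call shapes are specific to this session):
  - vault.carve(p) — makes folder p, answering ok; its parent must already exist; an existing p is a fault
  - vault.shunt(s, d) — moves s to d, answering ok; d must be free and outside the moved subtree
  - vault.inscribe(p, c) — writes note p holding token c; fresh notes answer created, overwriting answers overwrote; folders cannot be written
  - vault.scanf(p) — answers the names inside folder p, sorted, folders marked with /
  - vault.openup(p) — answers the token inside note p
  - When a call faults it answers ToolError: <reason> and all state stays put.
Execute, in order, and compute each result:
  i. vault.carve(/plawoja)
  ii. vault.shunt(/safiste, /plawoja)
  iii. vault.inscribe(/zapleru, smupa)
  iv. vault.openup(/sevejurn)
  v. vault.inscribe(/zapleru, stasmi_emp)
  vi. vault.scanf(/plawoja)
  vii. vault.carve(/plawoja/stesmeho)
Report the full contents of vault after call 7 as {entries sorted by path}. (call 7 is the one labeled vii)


Answer: {plawoja/, plawoja/stesmeho/, safiste=pucisno, sevejurn=sa, zapleru=stasmi_emp}

Derivation:
Step: vault.carve[p→/plawoja]
Result: ok
Step: vault.shunt[s→/safiste; d→/plawoja]
Result: ToolError: exists
Step: vault.inscribe[p→/zapleru; c→smupa]
Result: created
Step: vault.openup[p→/sevejurn]
Result: sa
Step: vault.inscribe[p→/zapleru; c→stasmi_emp]
Result: overwrote
Step: vault.scanf[p→/plawoja]
Result: []
Step: vault.carve[p→/plawoja/stesmeho]
Result: ok


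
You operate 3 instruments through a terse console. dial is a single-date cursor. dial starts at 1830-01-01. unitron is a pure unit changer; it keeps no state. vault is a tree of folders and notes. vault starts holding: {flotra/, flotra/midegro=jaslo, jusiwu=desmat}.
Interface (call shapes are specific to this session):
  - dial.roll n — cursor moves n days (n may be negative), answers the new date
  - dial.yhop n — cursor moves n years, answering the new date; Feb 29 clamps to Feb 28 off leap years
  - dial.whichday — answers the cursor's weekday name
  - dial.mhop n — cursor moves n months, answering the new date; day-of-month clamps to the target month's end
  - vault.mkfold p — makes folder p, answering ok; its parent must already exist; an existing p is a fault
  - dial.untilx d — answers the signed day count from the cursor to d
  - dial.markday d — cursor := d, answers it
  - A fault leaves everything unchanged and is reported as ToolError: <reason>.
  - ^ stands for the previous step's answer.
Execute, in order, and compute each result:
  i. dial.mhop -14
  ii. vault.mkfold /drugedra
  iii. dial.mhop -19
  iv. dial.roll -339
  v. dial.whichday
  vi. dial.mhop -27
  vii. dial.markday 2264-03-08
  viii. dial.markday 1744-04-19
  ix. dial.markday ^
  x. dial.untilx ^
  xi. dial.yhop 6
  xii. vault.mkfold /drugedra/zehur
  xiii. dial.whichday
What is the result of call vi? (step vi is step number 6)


% 1. dial.mhop(n→-14) == 1828-11-01
% 2. vault.mkfold(p→/drugedra) == ok
% 3. dial.mhop(n→-19) == 1827-04-01
% 4. dial.roll(n→-339) == 1826-04-27
% 5. dial.whichday() == Thursday
% 6. dial.mhop(n→-27) == 1824-01-27
% 7. dial.markday(d→2264-03-08) == 2264-03-08
% 8. dial.markday(d→1744-04-19) == 1744-04-19
% 9. dial.markday(d→^) == 1744-04-19
% 10. dial.untilx(d→^) == 0
% 11. dial.yhop(n→6) == 1750-04-19
% 12. vault.mkfold(p→/drugedra/zehur) == ok
% 13. dial.whichday() == Sunday

Answer: 1824-01-27


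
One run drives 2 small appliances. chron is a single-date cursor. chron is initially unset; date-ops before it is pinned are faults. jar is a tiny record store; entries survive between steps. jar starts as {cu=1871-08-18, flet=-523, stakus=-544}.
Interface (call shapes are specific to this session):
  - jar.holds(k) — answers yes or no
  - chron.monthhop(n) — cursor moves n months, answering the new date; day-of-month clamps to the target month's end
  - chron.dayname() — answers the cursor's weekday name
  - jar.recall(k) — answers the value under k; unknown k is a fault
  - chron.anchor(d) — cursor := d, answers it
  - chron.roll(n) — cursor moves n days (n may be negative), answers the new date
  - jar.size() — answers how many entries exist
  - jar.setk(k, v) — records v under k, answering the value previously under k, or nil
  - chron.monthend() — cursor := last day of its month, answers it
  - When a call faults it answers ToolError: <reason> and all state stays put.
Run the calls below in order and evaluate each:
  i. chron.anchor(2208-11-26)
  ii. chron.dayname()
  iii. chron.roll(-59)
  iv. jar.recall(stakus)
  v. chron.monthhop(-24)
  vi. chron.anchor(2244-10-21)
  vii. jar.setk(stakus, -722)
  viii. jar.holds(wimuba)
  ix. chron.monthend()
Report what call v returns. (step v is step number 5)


Answer: 2206-09-28

Derivation:
;; 1. chron.anchor(d→2208-11-26) == 2208-11-26
;; 2. chron.dayname() == Saturday
;; 3. chron.roll(n→-59) == 2208-09-28
;; 4. jar.recall(k→stakus) == -544
;; 5. chron.monthhop(n→-24) == 2206-09-28
;; 6. chron.anchor(d→2244-10-21) == 2244-10-21
;; 7. jar.setk(k→stakus, v→-722) == -544
;; 8. jar.holds(k→wimuba) == no
;; 9. chron.monthend() == 2244-10-31


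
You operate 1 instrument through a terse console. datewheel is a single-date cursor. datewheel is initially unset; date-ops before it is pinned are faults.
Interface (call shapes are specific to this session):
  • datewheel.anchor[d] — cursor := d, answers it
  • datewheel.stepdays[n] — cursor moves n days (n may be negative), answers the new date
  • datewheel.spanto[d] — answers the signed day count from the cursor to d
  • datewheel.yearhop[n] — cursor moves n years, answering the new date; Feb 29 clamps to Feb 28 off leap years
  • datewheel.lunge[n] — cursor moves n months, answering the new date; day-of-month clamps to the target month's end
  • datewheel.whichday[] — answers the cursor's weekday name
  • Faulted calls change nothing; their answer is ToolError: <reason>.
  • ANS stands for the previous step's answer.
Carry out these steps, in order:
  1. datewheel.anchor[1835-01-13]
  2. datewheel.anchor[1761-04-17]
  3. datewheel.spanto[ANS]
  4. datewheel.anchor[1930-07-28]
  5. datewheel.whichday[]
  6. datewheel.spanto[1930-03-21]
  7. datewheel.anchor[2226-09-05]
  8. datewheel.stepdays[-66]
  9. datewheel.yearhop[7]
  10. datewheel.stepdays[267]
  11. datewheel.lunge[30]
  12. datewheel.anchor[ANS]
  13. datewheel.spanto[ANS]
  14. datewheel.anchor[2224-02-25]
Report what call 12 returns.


==> datewheel.anchor(d: 1835-01-13)
<== 1835-01-13
==> datewheel.anchor(d: 1761-04-17)
<== 1761-04-17
==> datewheel.spanto(d: ANS)
<== 0
==> datewheel.anchor(d: 1930-07-28)
<== 1930-07-28
==> datewheel.whichday()
<== Monday
==> datewheel.spanto(d: 1930-03-21)
<== -129
==> datewheel.anchor(d: 2226-09-05)
<== 2226-09-05
==> datewheel.stepdays(n: -66)
<== 2226-07-01
==> datewheel.yearhop(n: 7)
<== 2233-07-01
==> datewheel.stepdays(n: 267)
<== 2234-03-25
==> datewheel.lunge(n: 30)
<== 2236-09-25
==> datewheel.anchor(d: ANS)
<== 2236-09-25
==> datewheel.spanto(d: ANS)
<== 0
==> datewheel.anchor(d: 2224-02-25)
<== 2224-02-25

Answer: 2236-09-25


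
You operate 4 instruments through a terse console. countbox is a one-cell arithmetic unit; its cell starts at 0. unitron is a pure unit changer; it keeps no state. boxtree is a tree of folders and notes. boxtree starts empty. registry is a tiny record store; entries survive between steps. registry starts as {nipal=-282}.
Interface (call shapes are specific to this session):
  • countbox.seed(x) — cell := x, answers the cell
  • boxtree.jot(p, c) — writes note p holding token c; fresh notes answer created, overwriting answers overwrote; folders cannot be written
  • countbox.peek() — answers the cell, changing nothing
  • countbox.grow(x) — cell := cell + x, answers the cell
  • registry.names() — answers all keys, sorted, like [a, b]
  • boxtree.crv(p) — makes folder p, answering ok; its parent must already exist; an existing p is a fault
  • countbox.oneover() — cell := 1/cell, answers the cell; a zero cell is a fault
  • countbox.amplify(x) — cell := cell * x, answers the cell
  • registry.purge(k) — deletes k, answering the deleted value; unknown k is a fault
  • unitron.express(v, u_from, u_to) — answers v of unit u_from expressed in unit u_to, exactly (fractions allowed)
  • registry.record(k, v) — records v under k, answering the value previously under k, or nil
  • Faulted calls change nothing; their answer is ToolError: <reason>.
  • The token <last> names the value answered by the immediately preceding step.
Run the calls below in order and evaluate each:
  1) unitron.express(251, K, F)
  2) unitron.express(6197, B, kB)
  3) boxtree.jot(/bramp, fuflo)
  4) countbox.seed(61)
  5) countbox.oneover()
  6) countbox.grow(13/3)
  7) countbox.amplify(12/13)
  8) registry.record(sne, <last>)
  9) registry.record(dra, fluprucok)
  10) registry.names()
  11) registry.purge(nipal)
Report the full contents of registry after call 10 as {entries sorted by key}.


Answer: {dra=fluprucok, nipal=-282, sne=3184/793}

Derivation:
> unitron.express 251 K F
  -787/100
> unitron.express 6197 B kB
  6197/1000
> boxtree.jot /bramp fuflo
  created
> countbox.seed 61
  61
> countbox.oneover
  1/61
> countbox.grow 13/3
  796/183
> countbox.amplify 12/13
  3184/793
> registry.record sne <last>
  nil
> registry.record dra fluprucok
  nil
> registry.names
  [dra, nipal, sne]
> registry.purge nipal
  -282


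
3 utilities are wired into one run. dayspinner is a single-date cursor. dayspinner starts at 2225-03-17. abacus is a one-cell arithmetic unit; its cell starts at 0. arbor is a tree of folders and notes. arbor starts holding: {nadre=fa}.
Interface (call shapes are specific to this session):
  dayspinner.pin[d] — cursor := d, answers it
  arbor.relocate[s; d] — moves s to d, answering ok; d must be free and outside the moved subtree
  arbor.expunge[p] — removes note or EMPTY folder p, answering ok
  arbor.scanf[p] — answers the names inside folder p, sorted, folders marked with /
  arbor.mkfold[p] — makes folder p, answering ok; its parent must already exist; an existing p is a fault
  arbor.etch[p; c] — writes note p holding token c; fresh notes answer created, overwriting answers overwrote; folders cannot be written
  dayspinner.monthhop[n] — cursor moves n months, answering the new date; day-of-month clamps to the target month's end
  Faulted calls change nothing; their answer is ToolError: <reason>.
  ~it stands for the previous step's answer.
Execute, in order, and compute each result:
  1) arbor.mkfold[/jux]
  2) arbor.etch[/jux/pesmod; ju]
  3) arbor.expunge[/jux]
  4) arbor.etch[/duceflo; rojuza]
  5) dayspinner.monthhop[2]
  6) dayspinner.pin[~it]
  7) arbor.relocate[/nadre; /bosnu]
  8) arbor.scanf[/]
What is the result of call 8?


CALL mkfold[p='/jux']
RET  ok
CALL etch[p='/jux/pesmod'; c='ju']
RET  created
CALL expunge[p='/jux']
RET  ToolError: not empty
CALL etch[p='/duceflo'; c='rojuza']
RET  created
CALL monthhop[n='2']
RET  2225-05-17
CALL pin[d='~it']
RET  2225-05-17
CALL relocate[s='/nadre'; d='/bosnu']
RET  ok
CALL scanf[p='/']
RET  [bosnu, duceflo, jux/]

Answer: [bosnu, duceflo, jux/]


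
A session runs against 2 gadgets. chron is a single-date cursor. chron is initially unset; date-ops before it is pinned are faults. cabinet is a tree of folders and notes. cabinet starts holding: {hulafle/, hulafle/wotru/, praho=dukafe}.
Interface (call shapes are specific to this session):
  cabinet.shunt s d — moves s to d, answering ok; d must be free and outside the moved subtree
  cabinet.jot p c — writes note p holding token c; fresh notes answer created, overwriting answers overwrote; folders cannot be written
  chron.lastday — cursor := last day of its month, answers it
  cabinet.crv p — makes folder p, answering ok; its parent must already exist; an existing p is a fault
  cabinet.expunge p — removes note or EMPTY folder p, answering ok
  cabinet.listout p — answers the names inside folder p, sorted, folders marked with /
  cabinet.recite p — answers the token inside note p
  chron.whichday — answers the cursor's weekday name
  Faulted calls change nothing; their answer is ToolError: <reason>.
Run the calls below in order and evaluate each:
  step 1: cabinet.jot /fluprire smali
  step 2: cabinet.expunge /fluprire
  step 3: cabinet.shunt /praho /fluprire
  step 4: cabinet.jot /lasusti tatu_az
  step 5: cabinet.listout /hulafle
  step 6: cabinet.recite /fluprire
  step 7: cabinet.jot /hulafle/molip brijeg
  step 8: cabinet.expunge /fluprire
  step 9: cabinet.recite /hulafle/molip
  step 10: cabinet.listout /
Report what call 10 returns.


# 1. cabinet.jot(/fluprire, smali) : created
# 2. cabinet.expunge(/fluprire) : ok
# 3. cabinet.shunt(/praho, /fluprire) : ok
# 4. cabinet.jot(/lasusti, tatu_az) : created
# 5. cabinet.listout(/hulafle) : [wotru/]
# 6. cabinet.recite(/fluprire) : dukafe
# 7. cabinet.jot(/hulafle/molip, brijeg) : created
# 8. cabinet.expunge(/fluprire) : ok
# 9. cabinet.recite(/hulafle/molip) : brijeg
# 10. cabinet.listout(/) : [hulafle/, lasusti]

Answer: [hulafle/, lasusti]


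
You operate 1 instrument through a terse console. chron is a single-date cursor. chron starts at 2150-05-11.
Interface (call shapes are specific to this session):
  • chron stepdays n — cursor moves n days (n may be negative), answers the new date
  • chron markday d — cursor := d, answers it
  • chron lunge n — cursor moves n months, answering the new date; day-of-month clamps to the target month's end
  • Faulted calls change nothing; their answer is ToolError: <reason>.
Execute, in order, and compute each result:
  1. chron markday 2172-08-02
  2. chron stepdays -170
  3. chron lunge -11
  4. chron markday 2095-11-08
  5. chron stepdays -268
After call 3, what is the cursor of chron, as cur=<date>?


CALL chron markday[d=2172-08-02]
RET  2172-08-02
CALL chron stepdays[n=-170]
RET  2172-02-14
CALL chron lunge[n=-11]
RET  2171-03-14
CALL chron markday[d=2095-11-08]
RET  2095-11-08
CALL chron stepdays[n=-268]
RET  2095-02-13

Answer: cur=2171-03-14


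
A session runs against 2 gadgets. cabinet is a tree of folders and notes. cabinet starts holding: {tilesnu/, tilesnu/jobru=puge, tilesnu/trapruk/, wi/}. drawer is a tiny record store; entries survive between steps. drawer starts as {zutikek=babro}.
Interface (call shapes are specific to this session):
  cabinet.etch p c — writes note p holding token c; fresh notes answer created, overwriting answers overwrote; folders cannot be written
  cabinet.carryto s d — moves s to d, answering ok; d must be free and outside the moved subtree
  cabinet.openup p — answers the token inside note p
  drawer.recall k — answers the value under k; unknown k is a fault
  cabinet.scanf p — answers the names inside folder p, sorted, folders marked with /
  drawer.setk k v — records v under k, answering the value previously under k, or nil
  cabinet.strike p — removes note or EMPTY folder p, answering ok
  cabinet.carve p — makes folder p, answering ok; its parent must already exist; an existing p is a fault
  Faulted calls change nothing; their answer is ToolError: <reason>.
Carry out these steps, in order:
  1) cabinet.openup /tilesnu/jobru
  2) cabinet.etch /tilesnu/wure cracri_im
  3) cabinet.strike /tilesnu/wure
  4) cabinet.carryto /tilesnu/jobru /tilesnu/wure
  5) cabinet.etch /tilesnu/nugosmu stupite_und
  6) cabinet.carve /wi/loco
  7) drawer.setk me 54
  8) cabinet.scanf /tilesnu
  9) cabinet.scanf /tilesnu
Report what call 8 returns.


% cabinet.openup /tilesnu/jobru
[out] puge
% cabinet.etch /tilesnu/wure cracri_im
[out] created
% cabinet.strike /tilesnu/wure
[out] ok
% cabinet.carryto /tilesnu/jobru /tilesnu/wure
[out] ok
% cabinet.etch /tilesnu/nugosmu stupite_und
[out] created
% cabinet.carve /wi/loco
[out] ok
% drawer.setk me 54
[out] nil
% cabinet.scanf /tilesnu
[out] [nugosmu, trapruk/, wure]
% cabinet.scanf /tilesnu
[out] [nugosmu, trapruk/, wure]

Answer: [nugosmu, trapruk/, wure]


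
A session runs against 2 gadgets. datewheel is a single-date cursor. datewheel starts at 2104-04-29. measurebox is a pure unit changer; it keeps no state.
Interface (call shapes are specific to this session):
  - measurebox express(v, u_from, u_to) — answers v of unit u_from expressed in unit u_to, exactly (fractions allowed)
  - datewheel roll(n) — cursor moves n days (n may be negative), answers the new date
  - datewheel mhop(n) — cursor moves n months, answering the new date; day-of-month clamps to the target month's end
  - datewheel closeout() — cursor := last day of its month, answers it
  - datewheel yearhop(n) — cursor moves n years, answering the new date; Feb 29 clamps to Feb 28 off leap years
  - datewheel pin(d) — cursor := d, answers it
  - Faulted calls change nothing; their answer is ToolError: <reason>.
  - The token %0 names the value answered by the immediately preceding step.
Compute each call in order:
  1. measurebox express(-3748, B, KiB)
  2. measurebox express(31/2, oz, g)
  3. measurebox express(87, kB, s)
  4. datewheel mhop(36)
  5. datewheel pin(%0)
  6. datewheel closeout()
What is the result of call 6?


Answer: 2107-04-30

Derivation:
Do: measurebox express[v→-3748; u_from→B; u_to→KiB]
See: -937/256
Do: measurebox express[v→31/2; u_from→oz; u_to→g]
See: 1406136347/3200000
Do: measurebox express[v→87; u_from→kB; u_to→s]
See: ToolError: incompatible units
Do: datewheel mhop[n→36]
See: 2107-04-29
Do: datewheel pin[d→%0]
See: 2107-04-29
Do: datewheel closeout[]
See: 2107-04-30


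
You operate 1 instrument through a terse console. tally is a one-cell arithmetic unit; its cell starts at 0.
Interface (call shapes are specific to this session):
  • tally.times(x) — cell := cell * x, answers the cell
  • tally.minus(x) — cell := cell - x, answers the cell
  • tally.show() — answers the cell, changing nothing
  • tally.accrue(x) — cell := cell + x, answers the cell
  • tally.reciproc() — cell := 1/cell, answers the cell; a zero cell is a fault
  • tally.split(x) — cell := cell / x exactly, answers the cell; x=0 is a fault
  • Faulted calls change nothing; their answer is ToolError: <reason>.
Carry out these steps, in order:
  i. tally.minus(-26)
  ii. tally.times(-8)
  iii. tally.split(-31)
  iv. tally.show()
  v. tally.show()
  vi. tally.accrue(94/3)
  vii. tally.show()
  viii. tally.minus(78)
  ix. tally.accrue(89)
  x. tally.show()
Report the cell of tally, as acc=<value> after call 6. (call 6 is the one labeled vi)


[in] tally.minus -26
:: 26
[in] tally.times -8
:: -208
[in] tally.split -31
:: 208/31
[in] tally.show
:: 208/31
[in] tally.show
:: 208/31
[in] tally.accrue 94/3
:: 3538/93
[in] tally.show
:: 3538/93
[in] tally.minus 78
:: -3716/93
[in] tally.accrue 89
:: 4561/93
[in] tally.show
:: 4561/93

Answer: acc=3538/93


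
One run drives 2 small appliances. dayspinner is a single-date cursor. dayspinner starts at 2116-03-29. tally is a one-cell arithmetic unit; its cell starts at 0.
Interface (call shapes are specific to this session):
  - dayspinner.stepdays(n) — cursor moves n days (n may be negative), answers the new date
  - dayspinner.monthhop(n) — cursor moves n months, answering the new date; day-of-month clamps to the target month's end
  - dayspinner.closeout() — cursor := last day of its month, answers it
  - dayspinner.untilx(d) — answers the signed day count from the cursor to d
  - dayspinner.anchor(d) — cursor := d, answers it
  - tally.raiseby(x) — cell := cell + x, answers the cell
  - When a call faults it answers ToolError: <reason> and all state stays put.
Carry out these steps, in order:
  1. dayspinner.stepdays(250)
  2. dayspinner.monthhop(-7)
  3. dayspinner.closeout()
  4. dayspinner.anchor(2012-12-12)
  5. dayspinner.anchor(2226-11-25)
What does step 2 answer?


Answer: 2116-05-04

Derivation:
Act: dayspinner.stepdays[n→250]
Obs: 2116-12-04
Act: dayspinner.monthhop[n→-7]
Obs: 2116-05-04
Act: dayspinner.closeout[]
Obs: 2116-05-31
Act: dayspinner.anchor[d→2012-12-12]
Obs: 2012-12-12
Act: dayspinner.anchor[d→2226-11-25]
Obs: 2226-11-25


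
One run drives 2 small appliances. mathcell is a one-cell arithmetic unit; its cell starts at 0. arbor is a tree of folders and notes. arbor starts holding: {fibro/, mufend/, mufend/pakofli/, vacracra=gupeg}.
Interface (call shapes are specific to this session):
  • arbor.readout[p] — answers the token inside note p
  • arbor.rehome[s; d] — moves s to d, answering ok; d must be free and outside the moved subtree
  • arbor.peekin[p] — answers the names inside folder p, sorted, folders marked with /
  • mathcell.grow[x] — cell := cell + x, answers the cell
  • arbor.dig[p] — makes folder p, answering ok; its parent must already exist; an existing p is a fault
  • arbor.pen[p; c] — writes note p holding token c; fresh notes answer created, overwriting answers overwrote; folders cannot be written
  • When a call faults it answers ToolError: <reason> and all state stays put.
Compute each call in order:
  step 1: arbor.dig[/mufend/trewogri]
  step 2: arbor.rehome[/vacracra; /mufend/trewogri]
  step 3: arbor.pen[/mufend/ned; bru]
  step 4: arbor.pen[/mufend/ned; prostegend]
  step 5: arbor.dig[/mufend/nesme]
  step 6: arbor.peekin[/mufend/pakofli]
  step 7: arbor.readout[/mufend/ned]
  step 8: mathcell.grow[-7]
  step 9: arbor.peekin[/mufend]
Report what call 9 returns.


[in] dig p='/mufend/trewogri'
= ok
[in] rehome s='/vacracra' d='/mufend/trewogri'
= ToolError: exists
[in] pen p='/mufend/ned' c='bru'
= created
[in] pen p='/mufend/ned' c='prostegend'
= overwrote
[in] dig p='/mufend/nesme'
= ok
[in] peekin p='/mufend/pakofli'
= []
[in] readout p='/mufend/ned'
= prostegend
[in] grow x='-7'
= -7
[in] peekin p='/mufend'
= [ned, nesme/, pakofli/, trewogri/]

Answer: [ned, nesme/, pakofli/, trewogri/]


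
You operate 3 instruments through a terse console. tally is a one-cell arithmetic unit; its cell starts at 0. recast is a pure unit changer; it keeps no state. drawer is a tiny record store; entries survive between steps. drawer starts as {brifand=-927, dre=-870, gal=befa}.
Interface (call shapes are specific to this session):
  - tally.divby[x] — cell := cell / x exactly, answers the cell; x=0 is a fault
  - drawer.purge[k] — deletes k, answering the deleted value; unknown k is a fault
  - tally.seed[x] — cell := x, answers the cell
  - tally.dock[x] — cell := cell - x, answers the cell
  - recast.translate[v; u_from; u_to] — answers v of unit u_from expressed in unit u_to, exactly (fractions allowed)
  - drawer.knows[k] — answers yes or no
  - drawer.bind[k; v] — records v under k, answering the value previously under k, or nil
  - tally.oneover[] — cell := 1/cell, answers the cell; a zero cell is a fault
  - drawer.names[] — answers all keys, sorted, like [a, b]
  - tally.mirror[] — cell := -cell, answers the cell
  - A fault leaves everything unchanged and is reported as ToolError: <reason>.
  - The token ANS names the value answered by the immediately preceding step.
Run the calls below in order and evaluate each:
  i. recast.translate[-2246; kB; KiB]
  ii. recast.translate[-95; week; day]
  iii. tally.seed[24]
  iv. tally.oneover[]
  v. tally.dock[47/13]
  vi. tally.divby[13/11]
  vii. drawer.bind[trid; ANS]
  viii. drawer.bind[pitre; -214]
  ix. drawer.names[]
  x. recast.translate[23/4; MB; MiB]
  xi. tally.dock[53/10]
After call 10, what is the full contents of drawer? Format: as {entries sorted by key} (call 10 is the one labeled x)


==> recast.translate(v→-2246, u_from→kB, u_to→KiB)
<== -140375/64
==> recast.translate(v→-95, u_from→week, u_to→day)
<== -665
==> tally.seed(x→24)
<== 24
==> tally.oneover()
<== 1/24
==> tally.dock(x→47/13)
<== -1115/312
==> tally.divby(x→13/11)
<== -12265/4056
==> drawer.bind(k→trid, v→ANS)
<== nil
==> drawer.bind(k→pitre, v→-214)
<== nil
==> drawer.names()
<== [brifand, dre, gal, pitre, trid]
==> recast.translate(v→23/4, u_from→MB, u_to→MiB)
<== 359375/65536
==> tally.dock(x→53/10)
<== -168809/20280

Answer: {brifand=-927, dre=-870, gal=befa, pitre=-214, trid=-12265/4056}
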